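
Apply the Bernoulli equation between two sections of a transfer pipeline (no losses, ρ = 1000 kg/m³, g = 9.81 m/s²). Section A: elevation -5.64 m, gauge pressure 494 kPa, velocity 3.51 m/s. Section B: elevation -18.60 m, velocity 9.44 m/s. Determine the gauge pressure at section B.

P₂ ≈ 583 kPa

Pressure head at A: ψ₁ = P₁/(ρg) = 494×1000 / (1000 × 9.81) = 50.36 m.
Velocity heads: v₁²/2g = 3.51²/19.62 = 0.628 m; v₂²/2g = 9.44²/19.62 = 4.542 m.
Total head H = z₁ + ψ₁ + v₁²/2g = -5.64 + 50.36 + 0.628 = 45.35 m.
ψ₂ = H − z₂ − v₂²/2g = 45.35 − (-18.60) − 4.542 = 59.41 m.
P₂ = ρgψ₂ = 1000 × 9.81 × 59.41 ≈ 583 kPa.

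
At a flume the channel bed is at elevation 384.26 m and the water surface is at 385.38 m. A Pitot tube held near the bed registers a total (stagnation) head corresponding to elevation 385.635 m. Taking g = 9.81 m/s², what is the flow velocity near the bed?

Near the bed, under hydrostatic conditions, the piezometric head (z + ψ) equals the free-surface elevation, 385.38 m.
Velocity head = total − piezometric = 385.635 − 385.38 = 0.255 m.
v = √(2g·h_v) = √(2 × 9.81 × 0.255) = 2.24 m/s.

v ≈ 2.24 m/s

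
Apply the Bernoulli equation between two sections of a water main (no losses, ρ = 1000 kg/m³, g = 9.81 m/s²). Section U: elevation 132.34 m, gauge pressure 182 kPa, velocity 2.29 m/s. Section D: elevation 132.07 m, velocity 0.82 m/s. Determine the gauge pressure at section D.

P₂ ≈ 187 kPa

Pressure head at U: ψ₁ = P₁/(ρg) = 182×1000 / (1000 × 9.81) = 18.55 m.
Velocity heads: v₁²/2g = 2.29²/19.62 = 0.267 m; v₂²/2g = 0.82²/19.62 = 0.034 m.
Total head H = z₁ + ψ₁ + v₁²/2g = 132.34 + 18.55 + 0.267 = 151.16 m.
ψ₂ = H − z₂ − v₂²/2g = 151.16 − 132.07 − 0.034 = 19.06 m.
P₂ = ρgψ₂ = 1000 × 9.81 × 19.06 ≈ 187 kPa.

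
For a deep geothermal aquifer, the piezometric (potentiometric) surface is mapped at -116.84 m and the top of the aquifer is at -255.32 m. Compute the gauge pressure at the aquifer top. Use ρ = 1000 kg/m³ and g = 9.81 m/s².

P ≈ 1360 kPa

Pressure head at the aquifer top: ψ = h − z = -116.84 − (-255.32) = 138.48 m.
P = ρgψ = 1000 × 9.81 × 138.48 = 1358489 Pa ≈ 1360 kPa.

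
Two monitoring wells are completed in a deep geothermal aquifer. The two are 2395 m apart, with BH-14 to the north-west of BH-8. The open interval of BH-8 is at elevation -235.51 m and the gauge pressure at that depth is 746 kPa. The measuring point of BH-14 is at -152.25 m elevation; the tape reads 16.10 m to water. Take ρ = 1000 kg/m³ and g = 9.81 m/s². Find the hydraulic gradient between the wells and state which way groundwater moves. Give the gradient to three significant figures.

Pressure head at BH-8: ψ = P/(ρg) = 746×1000 / (1000 × 9.81) = 76.04 m.
Total head at BH-8: h = z + ψ = -235.51 + 76.04 = -159.47 m.
Total head at BH-14: h = -152.25 − 16.10 = -168.35 m.
Head difference: h(BH-8) − h(BH-14) = -159.47 − (-168.35) = 8.88 m.
Hydraulic gradient: i = |Δh| / L = 8.88 / 2395 = 0.00371.
Flow is from higher to lower head: from BH-8 toward BH-14, i.e. toward the north-west.

i ≈ 0.00371; groundwater flows toward the north-west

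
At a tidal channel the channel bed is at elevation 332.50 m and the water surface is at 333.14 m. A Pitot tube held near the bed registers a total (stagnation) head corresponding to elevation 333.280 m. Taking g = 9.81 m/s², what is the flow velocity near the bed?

Near the bed, under hydrostatic conditions, the piezometric head (z + ψ) equals the free-surface elevation, 333.14 m.
Velocity head = total − piezometric = 333.280 − 333.14 = 0.140 m.
v = √(2g·h_v) = √(2 × 9.81 × 0.140) = 1.66 m/s.

v ≈ 1.66 m/s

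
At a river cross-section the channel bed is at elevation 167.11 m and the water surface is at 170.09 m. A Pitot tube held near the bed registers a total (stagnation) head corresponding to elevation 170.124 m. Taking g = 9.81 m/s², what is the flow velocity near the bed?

v ≈ 0.817 m/s

Near the bed, under hydrostatic conditions, the piezometric head (z + ψ) equals the free-surface elevation, 170.09 m.
Velocity head = total − piezometric = 170.124 − 170.09 = 0.034 m.
v = √(2g·h_v) = √(2 × 9.81 × 0.034) = 0.817 m/s.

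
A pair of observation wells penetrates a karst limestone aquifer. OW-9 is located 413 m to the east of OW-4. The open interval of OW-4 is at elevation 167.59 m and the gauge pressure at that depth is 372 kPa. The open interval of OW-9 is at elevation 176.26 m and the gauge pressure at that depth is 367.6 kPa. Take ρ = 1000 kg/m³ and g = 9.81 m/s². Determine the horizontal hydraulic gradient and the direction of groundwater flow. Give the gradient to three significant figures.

Pressure head at OW-4: ψ = P/(ρg) = 372×1000 / (1000 × 9.81) = 37.92 m.
Total head at OW-4: h = z + ψ = 167.59 + 37.92 = 205.51 m.
Pressure head at OW-9: ψ = P/(ρg) = 367.6×1000 / (1000 × 9.81) = 37.47 m.
Total head at OW-9: h = z + ψ = 176.26 + 37.47 = 213.73 m.
Head difference: h(OW-4) − h(OW-9) = 205.51 − 213.73 = -8.22 m.
Hydraulic gradient: i = |Δh| / L = 8.22 / 413 = 0.0199.
Flow is from higher to lower head: from OW-9 toward OW-4, i.e. toward the west.

i ≈ 0.0199; groundwater flows toward the west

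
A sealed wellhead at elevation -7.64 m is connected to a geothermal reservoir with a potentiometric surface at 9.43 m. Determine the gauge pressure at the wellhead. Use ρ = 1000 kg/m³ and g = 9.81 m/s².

Head above the cap: Δh = 9.43 − (-7.64) = 17.07 m.
P = ρgΔh = 1000 × 9.81 × 17.07 = 167457 Pa ≈ 167 kPa.

P ≈ 167 kPa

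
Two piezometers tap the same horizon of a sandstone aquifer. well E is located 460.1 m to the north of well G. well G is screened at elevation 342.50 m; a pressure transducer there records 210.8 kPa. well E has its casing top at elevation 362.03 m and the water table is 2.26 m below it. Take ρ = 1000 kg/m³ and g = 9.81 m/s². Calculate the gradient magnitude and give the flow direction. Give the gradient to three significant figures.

Pressure head at well G: ψ = P/(ρg) = 210.8×1000 / (1000 × 9.81) = 21.49 m.
Total head at well G: h = z + ψ = 342.50 + 21.49 = 363.99 m.
Total head at well E: h = 362.03 − 2.26 = 359.77 m.
Head difference: h(well G) − h(well E) = 363.99 − 359.77 = 4.22 m.
Hydraulic gradient: i = |Δh| / L = 4.22 / 460.1 = 0.00917.
Flow is from higher to lower head: from well G toward well E, i.e. toward the north.

i ≈ 0.00917; groundwater flows toward the north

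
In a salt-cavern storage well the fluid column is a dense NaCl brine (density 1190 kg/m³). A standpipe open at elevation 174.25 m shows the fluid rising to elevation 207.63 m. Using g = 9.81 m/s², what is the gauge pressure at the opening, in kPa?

Pressure head ψ = h − z = 207.63 − 174.25 = 33.38 m.
P = ρgψ = 1190 × 9.81 × 33.38 = 389675 Pa ≈ 390 kPa.

P ≈ 390 kPa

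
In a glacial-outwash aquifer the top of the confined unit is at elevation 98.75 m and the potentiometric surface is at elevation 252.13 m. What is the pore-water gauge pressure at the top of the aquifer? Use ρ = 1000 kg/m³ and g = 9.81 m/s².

P ≈ 1500 kPa

Pressure head at the aquifer top: ψ = h − z = 252.13 − 98.75 = 153.38 m.
P = ρgψ = 1000 × 9.81 × 153.38 = 1504658 Pa ≈ 1500 kPa.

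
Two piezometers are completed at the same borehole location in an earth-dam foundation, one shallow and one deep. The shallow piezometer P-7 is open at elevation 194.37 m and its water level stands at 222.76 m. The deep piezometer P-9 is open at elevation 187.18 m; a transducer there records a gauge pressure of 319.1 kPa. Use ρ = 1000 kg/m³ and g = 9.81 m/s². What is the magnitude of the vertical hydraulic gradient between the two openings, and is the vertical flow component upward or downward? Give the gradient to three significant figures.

Total head at P-7: h = 222.76 m (water level in the standpipe).
Pressure head at P-9: ψ = P/(ρg) = 319.1×1000 / (1000 × 9.81) = 32.53 m.
Total head at P-9: h = z + ψ = 187.18 + 32.53 = 219.71 m.
Δh = h(P-7) − h(P-9) = 222.76 − 219.71 = 3.05 m.
Vertical separation Δz = 194.37 − 187.18 = 7.19 m.
|i_v| = |Δh| / Δz = 3.05 / 7.19 = 0.424.
Head is higher in the shallow piezometer, so vertical flow is downward (recharge condition).

|i_v| ≈ 0.424; vertical flow is downward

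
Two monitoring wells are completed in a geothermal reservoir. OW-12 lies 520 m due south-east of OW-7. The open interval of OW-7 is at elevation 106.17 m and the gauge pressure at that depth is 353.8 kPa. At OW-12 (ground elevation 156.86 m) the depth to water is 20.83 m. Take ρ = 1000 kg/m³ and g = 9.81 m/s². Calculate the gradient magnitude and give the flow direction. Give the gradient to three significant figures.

Pressure head at OW-7: ψ = P/(ρg) = 353.8×1000 / (1000 × 9.81) = 36.07 m.
Total head at OW-7: h = z + ψ = 106.17 + 36.07 = 142.24 m.
Total head at OW-12: h = 156.86 − 20.83 = 136.03 m.
Head difference: h(OW-7) − h(OW-12) = 142.24 − 136.03 = 6.21 m.
Hydraulic gradient: i = |Δh| / L = 6.21 / 520 = 0.0119.
Flow is from higher to lower head: from OW-7 toward OW-12, i.e. toward the south-east.

i ≈ 0.0119; groundwater flows toward the south-east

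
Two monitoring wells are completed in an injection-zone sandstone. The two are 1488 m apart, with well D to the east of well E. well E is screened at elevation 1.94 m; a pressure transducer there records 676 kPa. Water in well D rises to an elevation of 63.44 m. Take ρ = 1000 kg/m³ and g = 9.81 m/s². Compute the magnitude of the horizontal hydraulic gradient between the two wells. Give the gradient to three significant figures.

Pressure head at well E: ψ = P/(ρg) = 676×1000 / (1000 × 9.81) = 68.91 m.
Total head at well E: h = z + ψ = 1.94 + 68.91 = 70.85 m.
Total head at well D: h = 63.44 m (water level in the piezometer is the total head).
Head difference: h(well E) − h(well D) = 70.85 − 63.44 = 7.41 m.
Hydraulic gradient: i = |Δh| / L = 7.41 / 1488 = 0.00498.

i ≈ 0.00498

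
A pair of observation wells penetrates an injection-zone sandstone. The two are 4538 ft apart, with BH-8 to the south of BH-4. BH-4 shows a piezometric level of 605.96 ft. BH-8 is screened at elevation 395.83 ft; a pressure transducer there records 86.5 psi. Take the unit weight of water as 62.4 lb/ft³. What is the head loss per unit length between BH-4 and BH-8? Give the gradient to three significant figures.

Total head at BH-4: h = 605.96 ft (water level in the piezometer is the total head).
Pressure head at BH-8: ψ = 144·P/γ = 144 × 86.5 / 62.4 = 199.62 ft.
Total head at BH-8: h = z + ψ = 395.83 + 199.62 = 595.45 ft.
Head difference: h(BH-4) − h(BH-8) = 605.96 − 595.45 = 10.51 ft.
Hydraulic gradient: i = |Δh| / L = 10.51 / 4538 = 0.00232.

i ≈ 0.00232 ft/ft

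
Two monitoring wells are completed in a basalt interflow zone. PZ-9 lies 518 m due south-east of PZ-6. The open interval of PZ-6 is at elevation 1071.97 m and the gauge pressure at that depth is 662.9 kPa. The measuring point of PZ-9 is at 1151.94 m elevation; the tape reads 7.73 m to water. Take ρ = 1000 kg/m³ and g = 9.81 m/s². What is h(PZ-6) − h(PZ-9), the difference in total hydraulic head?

Δh ≈ -4.67 m

Pressure head at PZ-6: ψ = P/(ρg) = 662.9×1000 / (1000 × 9.81) = 67.57 m.
Total head at PZ-6: h = z + ψ = 1071.97 + 67.57 = 1139.54 m.
Total head at PZ-9: h = 1151.94 − 7.73 = 1144.21 m.
Head difference: h(PZ-6) − h(PZ-9) = 1139.54 − 1144.21 = -4.67 m.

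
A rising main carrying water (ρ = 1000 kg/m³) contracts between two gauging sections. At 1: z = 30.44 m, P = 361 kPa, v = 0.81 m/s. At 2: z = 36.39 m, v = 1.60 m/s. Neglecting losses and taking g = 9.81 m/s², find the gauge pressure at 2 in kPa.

P₂ ≈ 302 kPa

Pressure head at 1: ψ₁ = P₁/(ρg) = 361×1000 / (1000 × 9.81) = 36.80 m.
Velocity heads: v₁²/2g = 0.81²/19.62 = 0.033 m; v₂²/2g = 1.60²/19.62 = 0.130 m.
Total head H = z₁ + ψ₁ + v₁²/2g = 30.44 + 36.80 + 0.033 = 67.27 m.
ψ₂ = H − z₂ − v₂²/2g = 67.27 − 36.39 − 0.130 = 30.75 m.
P₂ = ρgψ₂ = 1000 × 9.81 × 30.75 ≈ 302 kPa.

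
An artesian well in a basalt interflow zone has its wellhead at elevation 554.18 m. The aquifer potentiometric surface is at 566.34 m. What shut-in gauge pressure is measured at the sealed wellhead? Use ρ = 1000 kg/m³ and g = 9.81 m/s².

P ≈ 119 kPa

Head above the cap: Δh = 566.34 − 554.18 = 12.16 m.
P = ρgΔh = 1000 × 9.81 × 12.16 = 119290 Pa ≈ 119 kPa.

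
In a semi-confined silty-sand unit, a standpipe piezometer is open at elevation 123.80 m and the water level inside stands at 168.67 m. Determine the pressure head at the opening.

Total head h = 168.67 m (the water-surface elevation in the piezometer).
Pressure head ψ = h − z = 168.67 − 123.80 = 44.87 m.

ψ ≈ 44.87 m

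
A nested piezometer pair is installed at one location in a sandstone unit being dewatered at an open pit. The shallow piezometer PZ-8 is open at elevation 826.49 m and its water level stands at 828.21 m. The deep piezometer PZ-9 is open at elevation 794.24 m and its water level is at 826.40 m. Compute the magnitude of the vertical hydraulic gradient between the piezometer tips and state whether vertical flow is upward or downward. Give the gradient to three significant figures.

|i_v| ≈ 0.0561; vertical flow is downward

Total head at PZ-8: h = 828.21 m (water level in the standpipe).
Total head at PZ-9: h = 826.40 m.
Δh = h(PZ-8) − h(PZ-9) = 828.21 − 826.40 = 1.81 m.
Vertical separation Δz = 826.49 − 794.24 = 32.25 m.
|i_v| = |Δh| / Δz = 1.81 / 32.25 = 0.0561.
Head is higher in the shallow piezometer, so vertical flow is downward (recharge condition).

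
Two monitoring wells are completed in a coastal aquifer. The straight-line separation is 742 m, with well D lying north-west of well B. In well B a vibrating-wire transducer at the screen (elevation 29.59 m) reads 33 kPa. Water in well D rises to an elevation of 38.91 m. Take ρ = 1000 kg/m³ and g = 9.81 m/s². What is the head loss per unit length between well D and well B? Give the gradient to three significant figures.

Pressure head at well B: ψ = P/(ρg) = 33×1000 / (1000 × 9.81) = 3.36 m.
Total head at well B: h = z + ψ = 29.59 + 3.36 = 32.95 m.
Total head at well D: h = 38.91 m (water level in the piezometer is the total head).
Head difference: h(well B) − h(well D) = 32.95 − 38.91 = -5.96 m.
Hydraulic gradient: i = |Δh| / L = 5.96 / 742 = 0.00803.

i ≈ 0.00803 m/m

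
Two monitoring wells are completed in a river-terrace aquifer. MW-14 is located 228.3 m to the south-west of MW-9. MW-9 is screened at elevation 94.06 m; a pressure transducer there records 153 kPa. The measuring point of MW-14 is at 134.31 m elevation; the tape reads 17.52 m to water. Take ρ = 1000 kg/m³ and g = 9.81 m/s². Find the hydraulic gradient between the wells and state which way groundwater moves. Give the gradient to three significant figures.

Pressure head at MW-9: ψ = P/(ρg) = 153×1000 / (1000 × 9.81) = 15.60 m.
Total head at MW-9: h = z + ψ = 94.06 + 15.60 = 109.66 m.
Total head at MW-14: h = 134.31 − 17.52 = 116.79 m.
Head difference: h(MW-9) − h(MW-14) = 109.66 − 116.79 = -7.13 m.
Hydraulic gradient: i = |Δh| / L = 7.13 / 228.3 = 0.0312.
Flow is from higher to lower head: from MW-14 toward MW-9, i.e. toward the north-east.

i ≈ 0.0312; groundwater flows toward the north-east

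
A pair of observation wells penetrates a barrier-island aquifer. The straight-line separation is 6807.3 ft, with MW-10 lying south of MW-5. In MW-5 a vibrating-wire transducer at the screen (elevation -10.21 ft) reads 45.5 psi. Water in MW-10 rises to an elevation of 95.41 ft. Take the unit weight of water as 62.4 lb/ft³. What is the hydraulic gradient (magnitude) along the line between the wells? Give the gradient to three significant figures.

Pressure head at MW-5: ψ = 144·P/γ = 144 × 45.5 / 62.4 = 105.00 ft.
Total head at MW-5: h = z + ψ = -10.21 + 105.00 = 94.79 ft.
Total head at MW-10: h = 95.41 ft (water level in the piezometer is the total head).
Head difference: h(MW-5) − h(MW-10) = 94.79 − 95.41 = -0.62 ft.
Hydraulic gradient: i = |Δh| / L = 0.62 / 6807.3 = 0.0000911.

i ≈ 0.0000911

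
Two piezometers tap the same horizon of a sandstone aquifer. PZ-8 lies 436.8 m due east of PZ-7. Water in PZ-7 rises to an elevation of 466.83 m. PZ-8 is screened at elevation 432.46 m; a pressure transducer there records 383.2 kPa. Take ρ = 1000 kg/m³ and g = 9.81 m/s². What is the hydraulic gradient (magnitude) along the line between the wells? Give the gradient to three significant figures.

i ≈ 0.0107

Total head at PZ-7: h = 466.83 m (water level in the piezometer is the total head).
Pressure head at PZ-8: ψ = P/(ρg) = 383.2×1000 / (1000 × 9.81) = 39.06 m.
Total head at PZ-8: h = z + ψ = 432.46 + 39.06 = 471.52 m.
Head difference: h(PZ-7) − h(PZ-8) = 466.83 − 471.52 = -4.69 m.
Hydraulic gradient: i = |Δh| / L = 4.69 / 436.8 = 0.0107.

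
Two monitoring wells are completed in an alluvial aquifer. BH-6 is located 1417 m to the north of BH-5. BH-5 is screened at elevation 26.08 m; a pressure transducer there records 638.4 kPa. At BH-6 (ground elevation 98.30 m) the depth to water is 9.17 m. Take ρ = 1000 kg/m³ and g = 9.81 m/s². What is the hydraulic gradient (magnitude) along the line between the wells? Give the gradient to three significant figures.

Pressure head at BH-5: ψ = P/(ρg) = 638.4×1000 / (1000 × 9.81) = 65.08 m.
Total head at BH-5: h = z + ψ = 26.08 + 65.08 = 91.16 m.
Total head at BH-6: h = 98.30 − 9.17 = 89.13 m.
Head difference: h(BH-5) − h(BH-6) = 91.16 − 89.13 = 2.03 m.
Hydraulic gradient: i = |Δh| / L = 2.03 / 1417 = 0.00143.

i ≈ 0.00143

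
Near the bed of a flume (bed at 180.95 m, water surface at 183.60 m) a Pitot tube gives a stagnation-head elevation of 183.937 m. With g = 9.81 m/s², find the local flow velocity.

Near the bed, under hydrostatic conditions, the piezometric head (z + ψ) equals the free-surface elevation, 183.60 m.
Velocity head = total − piezometric = 183.937 − 183.60 = 0.337 m.
v = √(2g·h_v) = √(2 × 9.81 × 0.337) = 2.57 m/s.

v ≈ 2.57 m/s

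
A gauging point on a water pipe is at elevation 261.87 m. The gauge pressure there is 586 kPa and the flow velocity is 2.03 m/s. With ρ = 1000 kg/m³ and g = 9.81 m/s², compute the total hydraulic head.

Pressure head ψ = P/(ρg) = 586×1000 / (1000 × 9.81) = 59.73 m.
Velocity head = v²/(2g) = 2.03² / (2 × 9.81) = 0.210 m.
h = z + ψ + v²/(2g) = 261.87 + 59.73 + 0.210 = 321.81 m.

h ≈ 321.81 m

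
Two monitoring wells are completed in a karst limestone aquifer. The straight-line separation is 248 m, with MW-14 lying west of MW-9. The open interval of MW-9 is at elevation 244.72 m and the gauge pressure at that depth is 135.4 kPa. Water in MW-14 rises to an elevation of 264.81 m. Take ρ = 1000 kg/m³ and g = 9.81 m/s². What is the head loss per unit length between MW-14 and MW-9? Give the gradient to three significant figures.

i ≈ 0.0254 m/m

Pressure head at MW-9: ψ = P/(ρg) = 135.4×1000 / (1000 × 9.81) = 13.80 m.
Total head at MW-9: h = z + ψ = 244.72 + 13.80 = 258.52 m.
Total head at MW-14: h = 264.81 m (water level in the piezometer is the total head).
Head difference: h(MW-9) − h(MW-14) = 258.52 − 264.81 = -6.29 m.
Hydraulic gradient: i = |Δh| / L = 6.29 / 248 = 0.0254.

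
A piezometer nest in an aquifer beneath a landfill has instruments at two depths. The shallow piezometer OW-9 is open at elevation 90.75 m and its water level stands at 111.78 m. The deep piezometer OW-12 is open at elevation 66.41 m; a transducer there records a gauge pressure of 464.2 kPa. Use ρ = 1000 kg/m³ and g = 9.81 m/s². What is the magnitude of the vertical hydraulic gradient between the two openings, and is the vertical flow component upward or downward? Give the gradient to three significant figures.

Total head at OW-9: h = 111.78 m (water level in the standpipe).
Pressure head at OW-12: ψ = P/(ρg) = 464.2×1000 / (1000 × 9.81) = 47.32 m.
Total head at OW-12: h = z + ψ = 66.41 + 47.32 = 113.73 m.
Δh = h(OW-9) − h(OW-12) = 111.78 − 113.73 = -1.95 m.
Vertical separation Δz = 90.75 − 66.41 = 24.34 m.
|i_v| = |Δh| / Δz = 1.95 / 24.34 = 0.0801.
Head is higher in the deep piezometer, so vertical flow is upward (discharge condition).

|i_v| ≈ 0.0801; vertical flow is upward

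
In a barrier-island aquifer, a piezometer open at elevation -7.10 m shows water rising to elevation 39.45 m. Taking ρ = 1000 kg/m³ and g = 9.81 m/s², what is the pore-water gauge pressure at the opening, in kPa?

Pressure head ψ = h − z = 39.45 − (-7.10) = 46.55 m.
P = ρgψ = 1000 × 9.81 × 46.55 = 456656 Pa ≈ 457 kPa.

P ≈ 457 kPa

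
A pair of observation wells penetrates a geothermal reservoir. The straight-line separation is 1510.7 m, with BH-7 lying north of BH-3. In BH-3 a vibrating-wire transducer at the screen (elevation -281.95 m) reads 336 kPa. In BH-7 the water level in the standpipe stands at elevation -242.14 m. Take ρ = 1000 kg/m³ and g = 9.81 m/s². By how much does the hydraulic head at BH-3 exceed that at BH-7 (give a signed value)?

Pressure head at BH-3: ψ = P/(ρg) = 336×1000 / (1000 × 9.81) = 34.25 m.
Total head at BH-3: h = z + ψ = -281.95 + 34.25 = -247.70 m.
Total head at BH-7: h = -242.14 m (water level in the piezometer is the total head).
Head difference: h(BH-3) − h(BH-7) = -247.70 − (-242.14) = -5.56 m.

Δh ≈ -5.56 m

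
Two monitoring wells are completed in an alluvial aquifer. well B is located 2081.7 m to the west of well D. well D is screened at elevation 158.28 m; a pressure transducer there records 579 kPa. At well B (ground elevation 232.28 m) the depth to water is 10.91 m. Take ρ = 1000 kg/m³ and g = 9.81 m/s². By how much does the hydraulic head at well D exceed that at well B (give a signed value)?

Δh ≈ -4.07 m

Pressure head at well D: ψ = P/(ρg) = 579×1000 / (1000 × 9.81) = 59.02 m.
Total head at well D: h = z + ψ = 158.28 + 59.02 = 217.30 m.
Total head at well B: h = 232.28 − 10.91 = 221.37 m.
Head difference: h(well D) − h(well B) = 217.30 − 221.37 = -4.07 m.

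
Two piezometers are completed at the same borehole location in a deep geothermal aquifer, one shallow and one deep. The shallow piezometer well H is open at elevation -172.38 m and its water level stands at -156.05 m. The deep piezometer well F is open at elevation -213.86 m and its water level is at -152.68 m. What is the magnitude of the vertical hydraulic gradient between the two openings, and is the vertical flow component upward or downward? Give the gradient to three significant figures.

Total head at well H: h = -156.05 m (water level in the standpipe).
Total head at well F: h = -152.68 m.
Δh = h(well H) − h(well F) = -156.05 − (-152.68) = -3.37 m.
Vertical separation Δz = -172.38 − (-213.86) = 41.48 m.
|i_v| = |Δh| / Δz = 3.37 / 41.48 = 0.0812.
Head is higher in the deep piezometer, so vertical flow is upward (discharge condition).

|i_v| ≈ 0.0812; vertical flow is upward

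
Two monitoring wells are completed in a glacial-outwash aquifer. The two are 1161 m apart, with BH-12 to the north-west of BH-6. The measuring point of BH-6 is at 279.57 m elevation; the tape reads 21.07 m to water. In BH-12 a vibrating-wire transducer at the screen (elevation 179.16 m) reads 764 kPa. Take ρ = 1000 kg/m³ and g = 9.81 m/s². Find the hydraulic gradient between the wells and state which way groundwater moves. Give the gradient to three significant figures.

Total head at BH-6: h = 279.57 − 21.07 = 258.50 m.
Pressure head at BH-12: ψ = P/(ρg) = 764×1000 / (1000 × 9.81) = 77.88 m.
Total head at BH-12: h = z + ψ = 179.16 + 77.88 = 257.04 m.
Head difference: h(BH-6) − h(BH-12) = 258.50 − 257.04 = 1.46 m.
Hydraulic gradient: i = |Δh| / L = 1.46 / 1161 = 0.00126.
Flow is from higher to lower head: from BH-6 toward BH-12, i.e. toward the north-west.

i ≈ 0.00126; groundwater flows toward the north-west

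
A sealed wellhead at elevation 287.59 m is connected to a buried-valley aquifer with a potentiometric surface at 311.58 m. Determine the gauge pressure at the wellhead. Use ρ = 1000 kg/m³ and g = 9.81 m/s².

P ≈ 235 kPa

Head above the cap: Δh = 311.58 − 287.59 = 23.99 m.
P = ρgΔh = 1000 × 9.81 × 23.99 = 235342 Pa ≈ 235 kPa.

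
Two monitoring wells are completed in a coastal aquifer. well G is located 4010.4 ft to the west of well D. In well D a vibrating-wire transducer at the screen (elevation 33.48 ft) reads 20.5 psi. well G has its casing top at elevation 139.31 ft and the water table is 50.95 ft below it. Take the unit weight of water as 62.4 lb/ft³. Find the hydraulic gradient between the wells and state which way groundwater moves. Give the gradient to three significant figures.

Pressure head at well D: ψ = 144·P/γ = 144 × 20.5 / 62.4 = 47.31 ft.
Total head at well D: h = z + ψ = 33.48 + 47.31 = 80.79 ft.
Total head at well G: h = 139.31 − 50.95 = 88.36 ft.
Head difference: h(well D) − h(well G) = 80.79 − 88.36 = -7.57 ft.
Hydraulic gradient: i = |Δh| / L = 7.57 / 4010.4 = 0.00189.
Flow is from higher to lower head: from well G toward well D, i.e. toward the east.

i ≈ 0.00189; groundwater flows toward the east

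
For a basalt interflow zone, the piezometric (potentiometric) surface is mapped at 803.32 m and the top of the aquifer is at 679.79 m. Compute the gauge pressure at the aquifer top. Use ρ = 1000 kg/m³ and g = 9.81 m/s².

Pressure head at the aquifer top: ψ = h − z = 803.32 − 679.79 = 123.53 m.
P = ρgψ = 1000 × 9.81 × 123.53 = 1211829 Pa ≈ 1210 kPa.

P ≈ 1210 kPa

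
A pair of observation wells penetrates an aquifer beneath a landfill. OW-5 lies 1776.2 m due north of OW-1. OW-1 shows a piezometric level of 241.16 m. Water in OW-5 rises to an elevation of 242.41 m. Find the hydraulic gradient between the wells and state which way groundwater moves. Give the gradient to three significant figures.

Total head at OW-1: h = 241.16 m (water level in the piezometer is the total head).
Total head at OW-5: h = 242.41 m (water level in the piezometer is the total head).
Head difference: h(OW-1) − h(OW-5) = 241.16 − 242.41 = -1.25 m.
Hydraulic gradient: i = |Δh| / L = 1.25 / 1776.2 = 0.000704.
Flow is from higher to lower head: from OW-5 toward OW-1, i.e. toward the south.

i ≈ 0.000704; groundwater flows toward the south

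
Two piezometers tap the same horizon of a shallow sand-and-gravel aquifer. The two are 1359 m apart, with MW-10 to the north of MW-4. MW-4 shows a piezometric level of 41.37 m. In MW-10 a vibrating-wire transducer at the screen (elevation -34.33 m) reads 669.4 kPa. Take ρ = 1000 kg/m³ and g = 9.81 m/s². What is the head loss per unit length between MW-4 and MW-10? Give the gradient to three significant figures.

i ≈ 0.00549 m/m

Total head at MW-4: h = 41.37 m (water level in the piezometer is the total head).
Pressure head at MW-10: ψ = P/(ρg) = 669.4×1000 / (1000 × 9.81) = 68.24 m.
Total head at MW-10: h = z + ψ = -34.33 + 68.24 = 33.91 m.
Head difference: h(MW-4) − h(MW-10) = 41.37 − 33.91 = 7.46 m.
Hydraulic gradient: i = |Δh| / L = 7.46 / 1359 = 0.00549.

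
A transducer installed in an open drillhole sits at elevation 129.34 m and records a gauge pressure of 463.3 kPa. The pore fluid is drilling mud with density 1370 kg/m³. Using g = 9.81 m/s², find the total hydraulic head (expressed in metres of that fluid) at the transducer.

h ≈ 163.81 m

ψ = P/(ρg) = 463.3×1000 / (1370 × 9.81) = 34.47 m.
h = z + ψ = 129.34 + 34.47 = 163.81 m.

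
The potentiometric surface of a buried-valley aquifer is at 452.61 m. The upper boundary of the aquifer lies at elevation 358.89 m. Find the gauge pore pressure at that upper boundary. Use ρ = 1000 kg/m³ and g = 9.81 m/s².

P ≈ 919 kPa

Pressure head at the aquifer top: ψ = h − z = 452.61 − 358.89 = 93.72 m.
P = ρgψ = 1000 × 9.81 × 93.72 = 919393 Pa ≈ 919 kPa.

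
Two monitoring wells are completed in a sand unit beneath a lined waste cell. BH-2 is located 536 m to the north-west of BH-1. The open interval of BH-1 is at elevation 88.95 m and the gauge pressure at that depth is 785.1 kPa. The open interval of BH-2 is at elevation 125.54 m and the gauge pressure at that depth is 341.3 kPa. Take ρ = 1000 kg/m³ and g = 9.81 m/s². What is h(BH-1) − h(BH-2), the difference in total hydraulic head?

Pressure head at BH-1: ψ = P/(ρg) = 785.1×1000 / (1000 × 9.81) = 80.03 m.
Total head at BH-1: h = z + ψ = 88.95 + 80.03 = 168.98 m.
Pressure head at BH-2: ψ = P/(ρg) = 341.3×1000 / (1000 × 9.81) = 34.79 m.
Total head at BH-2: h = z + ψ = 125.54 + 34.79 = 160.33 m.
Head difference: h(BH-1) − h(BH-2) = 168.98 − 160.33 = 8.65 m.

Δh ≈ 8.65 m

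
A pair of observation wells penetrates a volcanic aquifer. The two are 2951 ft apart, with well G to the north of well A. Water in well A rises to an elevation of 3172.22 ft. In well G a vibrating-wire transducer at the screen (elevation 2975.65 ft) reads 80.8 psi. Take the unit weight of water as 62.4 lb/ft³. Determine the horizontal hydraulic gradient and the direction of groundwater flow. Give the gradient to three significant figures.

Total head at well A: h = 3172.22 ft (water level in the piezometer is the total head).
Pressure head at well G: ψ = 144·P/γ = 144 × 80.8 / 62.4 = 186.46 ft.
Total head at well G: h = z + ψ = 2975.65 + 186.46 = 3162.11 ft.
Head difference: h(well A) − h(well G) = 3172.22 − 3162.11 = 10.11 ft.
Hydraulic gradient: i = |Δh| / L = 10.11 / 2951 = 0.00343.
Flow is from higher to lower head: from well A toward well G, i.e. toward the north.

i ≈ 0.00343; groundwater flows toward the north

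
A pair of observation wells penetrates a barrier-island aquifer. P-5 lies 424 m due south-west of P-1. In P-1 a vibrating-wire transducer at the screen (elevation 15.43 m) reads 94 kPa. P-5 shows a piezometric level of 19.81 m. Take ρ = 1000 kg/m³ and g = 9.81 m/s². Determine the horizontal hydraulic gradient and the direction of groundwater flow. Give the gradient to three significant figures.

i ≈ 0.0123; groundwater flows toward the south-west

Pressure head at P-1: ψ = P/(ρg) = 94×1000 / (1000 × 9.81) = 9.58 m.
Total head at P-1: h = z + ψ = 15.43 + 9.58 = 25.01 m.
Total head at P-5: h = 19.81 m (water level in the piezometer is the total head).
Head difference: h(P-1) − h(P-5) = 25.01 − 19.81 = 5.20 m.
Hydraulic gradient: i = |Δh| / L = 5.20 / 424 = 0.0123.
Flow is from higher to lower head: from P-1 toward P-5, i.e. toward the south-west.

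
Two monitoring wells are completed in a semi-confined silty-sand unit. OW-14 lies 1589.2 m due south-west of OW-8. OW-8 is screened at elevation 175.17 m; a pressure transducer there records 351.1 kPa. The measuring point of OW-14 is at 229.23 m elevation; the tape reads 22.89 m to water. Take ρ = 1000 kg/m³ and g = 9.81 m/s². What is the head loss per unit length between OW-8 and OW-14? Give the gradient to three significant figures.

Pressure head at OW-8: ψ = P/(ρg) = 351.1×1000 / (1000 × 9.81) = 35.79 m.
Total head at OW-8: h = z + ψ = 175.17 + 35.79 = 210.96 m.
Total head at OW-14: h = 229.23 − 22.89 = 206.34 m.
Head difference: h(OW-8) − h(OW-14) = 210.96 − 206.34 = 4.62 m.
Hydraulic gradient: i = |Δh| / L = 4.62 / 1589.2 = 0.00291.

i ≈ 0.00291 m/m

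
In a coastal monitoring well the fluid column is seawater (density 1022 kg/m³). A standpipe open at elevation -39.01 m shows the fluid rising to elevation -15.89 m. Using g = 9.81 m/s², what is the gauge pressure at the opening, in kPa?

Pressure head ψ = h − z = -15.89 − (-39.01) = 23.12 m.
P = ρgψ = 1022 × 9.81 × 23.12 = 231797 Pa ≈ 232 kPa.

P ≈ 232 kPa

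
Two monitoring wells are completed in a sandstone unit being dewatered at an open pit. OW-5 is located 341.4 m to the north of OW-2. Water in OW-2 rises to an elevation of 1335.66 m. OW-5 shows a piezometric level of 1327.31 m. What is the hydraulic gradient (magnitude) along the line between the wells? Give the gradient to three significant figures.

Total head at OW-2: h = 1335.66 m (water level in the piezometer is the total head).
Total head at OW-5: h = 1327.31 m (water level in the piezometer is the total head).
Head difference: h(OW-2) − h(OW-5) = 1335.66 − 1327.31 = 8.35 m.
Hydraulic gradient: i = |Δh| / L = 8.35 / 341.4 = 0.0245.

i ≈ 0.0245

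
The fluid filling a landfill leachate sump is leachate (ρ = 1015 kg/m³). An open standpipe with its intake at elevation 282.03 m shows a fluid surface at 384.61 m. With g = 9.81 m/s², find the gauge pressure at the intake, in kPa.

P ≈ 1020 kPa

Pressure head ψ = h − z = 384.61 − 282.03 = 102.58 m.
P = ρgψ = 1015 × 9.81 × 102.58 = 1021404 Pa ≈ 1020 kPa.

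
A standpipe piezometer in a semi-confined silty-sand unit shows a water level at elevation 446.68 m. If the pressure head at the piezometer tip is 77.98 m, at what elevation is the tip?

z = h − ψ = 446.68 − 77.98 = 368.70 m.

z ≈ 368.70 m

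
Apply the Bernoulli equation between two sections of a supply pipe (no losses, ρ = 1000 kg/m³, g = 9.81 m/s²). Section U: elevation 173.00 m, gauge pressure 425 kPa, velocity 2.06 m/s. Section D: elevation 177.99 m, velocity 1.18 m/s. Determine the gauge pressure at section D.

Pressure head at U: ψ₁ = P₁/(ρg) = 425×1000 / (1000 × 9.81) = 43.32 m.
Velocity heads: v₁²/2g = 2.06²/19.62 = 0.216 m; v₂²/2g = 1.18²/19.62 = 0.071 m.
Total head H = z₁ + ψ₁ + v₁²/2g = 173.00 + 43.32 + 0.216 = 216.54 m.
ψ₂ = H − z₂ − v₂²/2g = 216.54 − 177.99 − 0.071 = 38.48 m.
P₂ = ρgψ₂ = 1000 × 9.81 × 38.48 ≈ 377 kPa.

P₂ ≈ 377 kPa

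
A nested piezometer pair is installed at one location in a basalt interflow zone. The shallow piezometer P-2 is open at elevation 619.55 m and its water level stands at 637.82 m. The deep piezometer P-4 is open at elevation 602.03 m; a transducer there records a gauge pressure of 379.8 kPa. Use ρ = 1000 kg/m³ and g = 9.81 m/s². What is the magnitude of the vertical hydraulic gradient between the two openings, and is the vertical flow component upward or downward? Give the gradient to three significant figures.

Total head at P-2: h = 637.82 m (water level in the standpipe).
Pressure head at P-4: ψ = P/(ρg) = 379.8×1000 / (1000 × 9.81) = 38.72 m.
Total head at P-4: h = z + ψ = 602.03 + 38.72 = 640.75 m.
Δh = h(P-2) − h(P-4) = 637.82 − 640.75 = -2.93 m.
Vertical separation Δz = 619.55 − 602.03 = 17.52 m.
|i_v| = |Δh| / Δz = 2.93 / 17.52 = 0.167.
Head is higher in the deep piezometer, so vertical flow is upward (discharge condition).

|i_v| ≈ 0.167; vertical flow is upward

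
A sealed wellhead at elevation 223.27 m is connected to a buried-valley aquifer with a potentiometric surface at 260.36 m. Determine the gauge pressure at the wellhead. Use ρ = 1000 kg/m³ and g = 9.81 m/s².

Head above the cap: Δh = 260.36 − 223.27 = 37.09 m.
P = ρgΔh = 1000 × 9.81 × 37.09 = 363853 Pa ≈ 364 kPa.

P ≈ 364 kPa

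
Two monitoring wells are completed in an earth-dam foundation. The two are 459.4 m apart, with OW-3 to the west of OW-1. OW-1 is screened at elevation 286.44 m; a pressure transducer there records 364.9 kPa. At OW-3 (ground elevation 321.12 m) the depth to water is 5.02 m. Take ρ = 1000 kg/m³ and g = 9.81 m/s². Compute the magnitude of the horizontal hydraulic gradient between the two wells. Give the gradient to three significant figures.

i ≈ 0.0164

Pressure head at OW-1: ψ = P/(ρg) = 364.9×1000 / (1000 × 9.81) = 37.20 m.
Total head at OW-1: h = z + ψ = 286.44 + 37.20 = 323.64 m.
Total head at OW-3: h = 321.12 − 5.02 = 316.10 m.
Head difference: h(OW-1) − h(OW-3) = 323.64 − 316.10 = 7.54 m.
Hydraulic gradient: i = |Δh| / L = 7.54 / 459.4 = 0.0164.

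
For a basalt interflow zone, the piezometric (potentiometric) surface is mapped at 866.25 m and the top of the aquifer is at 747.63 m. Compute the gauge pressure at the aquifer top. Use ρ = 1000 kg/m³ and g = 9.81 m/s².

Pressure head at the aquifer top: ψ = h − z = 866.25 − 747.63 = 118.62 m.
P = ρgψ = 1000 × 9.81 × 118.62 = 1163662 Pa ≈ 1160 kPa.

P ≈ 1160 kPa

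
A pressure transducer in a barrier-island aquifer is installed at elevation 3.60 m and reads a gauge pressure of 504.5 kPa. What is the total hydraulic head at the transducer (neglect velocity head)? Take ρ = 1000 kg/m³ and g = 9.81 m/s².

ψ = P/(ρg) = 504.5×1000 / (1000 × 9.81) = 51.43 m.
h = z + ψ = 3.60 + 51.43 = 55.03 m.

h ≈ 55.03 m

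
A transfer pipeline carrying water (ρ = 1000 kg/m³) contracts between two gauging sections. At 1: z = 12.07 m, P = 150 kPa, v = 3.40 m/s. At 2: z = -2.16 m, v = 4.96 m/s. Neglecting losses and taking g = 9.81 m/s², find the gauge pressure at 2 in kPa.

Pressure head at 1: ψ₁ = P₁/(ρg) = 150×1000 / (1000 × 9.81) = 15.29 m.
Velocity heads: v₁²/2g = 3.40²/19.62 = 0.589 m; v₂²/2g = 4.96²/19.62 = 1.254 m.
Total head H = z₁ + ψ₁ + v₁²/2g = 12.07 + 15.29 + 0.589 = 27.95 m.
ψ₂ = H − z₂ − v₂²/2g = 27.95 − (-2.16) − 1.254 = 28.86 m.
P₂ = ρgψ₂ = 1000 × 9.81 × 28.86 ≈ 283 kPa.

P₂ ≈ 283 kPa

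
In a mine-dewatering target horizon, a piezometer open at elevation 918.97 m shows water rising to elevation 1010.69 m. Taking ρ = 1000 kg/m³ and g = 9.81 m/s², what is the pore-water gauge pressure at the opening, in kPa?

Pressure head ψ = h − z = 1010.69 − 918.97 = 91.72 m.
P = ρgψ = 1000 × 9.81 × 91.72 = 899773 Pa ≈ 900 kPa.

P ≈ 900 kPa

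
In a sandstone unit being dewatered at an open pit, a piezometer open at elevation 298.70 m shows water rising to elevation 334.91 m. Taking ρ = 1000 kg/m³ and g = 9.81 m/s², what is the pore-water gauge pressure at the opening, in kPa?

Pressure head ψ = h − z = 334.91 − 298.70 = 36.21 m.
P = ρgψ = 1000 × 9.81 × 36.21 = 355220 Pa ≈ 355 kPa.

P ≈ 355 kPa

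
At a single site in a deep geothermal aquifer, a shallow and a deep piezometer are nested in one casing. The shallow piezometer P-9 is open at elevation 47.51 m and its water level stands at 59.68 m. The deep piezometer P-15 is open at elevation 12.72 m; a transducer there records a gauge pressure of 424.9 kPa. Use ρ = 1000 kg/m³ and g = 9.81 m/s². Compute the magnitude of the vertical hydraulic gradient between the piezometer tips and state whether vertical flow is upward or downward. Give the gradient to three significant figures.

|i_v| ≈ 0.105; vertical flow is downward

Total head at P-9: h = 59.68 m (water level in the standpipe).
Pressure head at P-15: ψ = P/(ρg) = 424.9×1000 / (1000 × 9.81) = 43.31 m.
Total head at P-15: h = z + ψ = 12.72 + 43.31 = 56.03 m.
Δh = h(P-9) − h(P-15) = 59.68 − 56.03 = 3.65 m.
Vertical separation Δz = 47.51 − 12.72 = 34.79 m.
|i_v| = |Δh| / Δz = 3.65 / 34.79 = 0.105.
Head is higher in the shallow piezometer, so vertical flow is downward (recharge condition).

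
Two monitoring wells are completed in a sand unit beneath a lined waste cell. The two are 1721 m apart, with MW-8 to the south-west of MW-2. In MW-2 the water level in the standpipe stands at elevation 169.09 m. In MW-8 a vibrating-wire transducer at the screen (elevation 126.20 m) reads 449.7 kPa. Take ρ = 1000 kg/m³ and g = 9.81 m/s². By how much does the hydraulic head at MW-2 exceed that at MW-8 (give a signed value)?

Δh ≈ -2.95 m

Total head at MW-2: h = 169.09 m (water level in the piezometer is the total head).
Pressure head at MW-8: ψ = P/(ρg) = 449.7×1000 / (1000 × 9.81) = 45.84 m.
Total head at MW-8: h = z + ψ = 126.20 + 45.84 = 172.04 m.
Head difference: h(MW-2) − h(MW-8) = 169.09 − 172.04 = -2.95 m.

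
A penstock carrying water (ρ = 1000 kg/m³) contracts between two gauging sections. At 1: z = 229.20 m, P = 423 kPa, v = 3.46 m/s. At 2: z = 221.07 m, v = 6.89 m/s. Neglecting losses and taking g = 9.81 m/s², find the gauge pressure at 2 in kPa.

Pressure head at 1: ψ₁ = P₁/(ρg) = 423×1000 / (1000 × 9.81) = 43.12 m.
Velocity heads: v₁²/2g = 3.46²/19.62 = 0.610 m; v₂²/2g = 6.89²/19.62 = 2.420 m.
Total head H = z₁ + ψ₁ + v₁²/2g = 229.20 + 43.12 + 0.610 = 272.93 m.
ψ₂ = H − z₂ − v₂²/2g = 272.93 − 221.07 − 2.420 = 49.44 m.
P₂ = ρgψ₂ = 1000 × 9.81 × 49.44 ≈ 485 kPa.

P₂ ≈ 485 kPa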